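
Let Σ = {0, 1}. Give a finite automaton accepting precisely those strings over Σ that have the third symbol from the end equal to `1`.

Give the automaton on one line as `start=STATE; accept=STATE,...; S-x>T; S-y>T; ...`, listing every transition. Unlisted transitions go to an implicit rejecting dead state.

start=s0; accept=s11,s12,s13,s14; s0-0>s1; s0-1>s2; s1-0>s3; s1-1>s4; s2-0>s5; s2-1>s6; s3-0>s7; s3-1>s8; s4-0>s9; s4-1>s10; s5-0>s11; s5-1>s12; s6-0>s13; s6-1>s14; s7-0>s7; s7-1>s8; s8-0>s9; s8-1>s10; s9-0>s11; s9-1>s12; s10-0>s13; s10-1>s14; s11-0>s7; s11-1>s8; s12-0>s9; s12-1>s10; s13-0>s11; s13-1>s12; s14-0>s13; s14-1>s14

A DFA must remember the last 3 symbols (since which symbol is third-to-last isn't known until the input ends). Use one state per possible window of the last ≤3 symbols; accept from those whose window starts with `1`.
A 15-state machine:
          0    1  
>  s0     s1   s2 
   s1     s3   s4 
   s2     s5   s6 
   s3     s7   s8 
   s4     s9  s10 
   s5    s11  s12 
   s6    s13  s14 
   s7     s7   s8 
   s8     s9  s10 
   s9    s11  s12 
   s10   s13  s14 
 * s11    s7   s8 
 * s12    s9  s10 
 * s13   s11  s12 
 * s14   s13  s14 
(> = start, * = accepting)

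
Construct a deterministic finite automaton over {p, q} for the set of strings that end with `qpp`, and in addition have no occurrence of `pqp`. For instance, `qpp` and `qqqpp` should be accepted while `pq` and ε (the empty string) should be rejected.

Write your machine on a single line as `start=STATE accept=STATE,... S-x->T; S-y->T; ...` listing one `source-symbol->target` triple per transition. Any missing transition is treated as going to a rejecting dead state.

Handle the two conditions separately and then intersect. The first has 4 states tracking how much of the suffix `qpp` has currently been matched; the second has 4 states tracking partial matches of the forbidden pattern `pqp`. A product state is a pair (one from each), accepting exactly when both do.
A 10-state machine:
       p  q 
>  A   B  C 
   B   B  D 
   C   E  C 
   D   F  C 
   E   G  D 
   F   H  I 
 * G   B  D 
   H   J  I 
   I   F  I 
   J   J  I 
(> = start, * = accepting)

start=A; accept=G; A-p->B; A-q->C; B-p->B; B-q->D; C-p->E; C-q->C; D-p->F; D-q->C; E-p->G; E-q->D; F-p->H; F-q->I; G-p->B; G-q->D; H-p->J; H-q->I; I-p->F; I-q->I; J-p->J; J-q->I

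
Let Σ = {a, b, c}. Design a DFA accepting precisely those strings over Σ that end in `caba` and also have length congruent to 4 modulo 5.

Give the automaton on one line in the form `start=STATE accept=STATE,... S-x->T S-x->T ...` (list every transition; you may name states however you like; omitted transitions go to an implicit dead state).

Build one automaton per condition and run them in lockstep. One (5 states) tracks how much of the suffix `caba` has currently been matched; the other (5 states) tracks the input length modulo 5. Each combined state is a pair, one component from each; accept when both components accept. After merging equivalent states the machine shrinks.
        a   b   c  
>  q0   q1  q1  q2 
   q1   q3  q3  q3 
   q2   q4  q3  q3 
   q3   q5  q5  q5 
   q4   q5  q6  q5 
   q5   q7  q7  q7 
   q6   q8  q7  q7 
   q7   q0  q0  q0 
 * q8   q0  q0  q0 
(> = start, * = accepting)

start=q0 accept=q8 q0-a->q1 q0-b->q1 q0-c->q2 q1-a->q3 q1-b->q3 q1-c->q3 q2-a->q4 q2-b->q3 q2-c->q3 q3-a->q5 q3-b->q5 q3-c->q5 q4-a->q5 q4-b->q6 q4-c->q5 q5-a->q7 q5-b->q7 q5-c->q7 q6-a->q8 q6-b->q7 q6-c->q7 q7-a->q0 q7-b->q0 q7-c->q0 q8-a->q0 q8-b->q0 q8-c->q0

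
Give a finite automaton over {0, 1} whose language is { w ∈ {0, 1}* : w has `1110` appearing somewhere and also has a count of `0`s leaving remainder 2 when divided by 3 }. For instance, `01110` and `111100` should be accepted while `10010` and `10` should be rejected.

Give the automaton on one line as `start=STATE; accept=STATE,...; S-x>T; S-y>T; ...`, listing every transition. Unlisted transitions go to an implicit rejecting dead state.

Run two small machines in parallel and take their product. One (5 states) tracks whether and how much of `1110` has been seen; the other (3 states) tracks the count of `0`s modulo 3. Each combined state is a pair, one component from each; accept when both components accept. After merging equivalent states the machine shrinks.
With 13 states:
          0    1  
>  S0     S1   S2 
   S1     S3   S4 
   S2     S1   S5 
   S3     S0   S6 
   S4     S3   S7 
   S5     S1   S8 
   S6     S0   S9 
   S7     S3  S10 
   S8    S10   S8 
   S9     S0  S11 
   S10   S12  S10 
   S11    S8  S11 
 * S12    S8  S12 
(> = start, * = accepting)

start=S0; accept=S12; S0-0>S1; S0-1>S2; S1-0>S3; S1-1>S4; S2-0>S1; S2-1>S5; S3-0>S0; S3-1>S6; S4-0>S3; S4-1>S7; S5-0>S1; S5-1>S8; S6-0>S0; S6-1>S9; S7-0>S3; S7-1>S10; S8-0>S10; S8-1>S8; S9-0>S0; S9-1>S11; S10-0>S12; S10-1>S10; S11-0>S8; S11-1>S11; S12-0>S8; S12-1>S12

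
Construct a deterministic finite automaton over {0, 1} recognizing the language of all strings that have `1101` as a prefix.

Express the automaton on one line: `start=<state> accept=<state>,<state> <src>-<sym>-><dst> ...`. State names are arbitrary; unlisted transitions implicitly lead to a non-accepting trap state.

start=s0 accept=s4 s0-0->s5 s0-1->s1 s1-0->s5 s1-1->s2 s2-0->s3 s2-1->s5 s3-0->s5 s3-1->s4 s4-0->s4 s4-1->s4 s5-0->s5 s5-1->s5

Walk along `1101` while the input agrees: from s0 take `1` to s1, and so on. Any deviation drops to the rejecting sink s5. Once s4 is reached the prefix is confirmed and every continuation is accepted.
With 6 states:
        0   1  
>  s0   s5  s1 
   s1   s5  s2 
   s2   s3  s5 
   s3   s5  s4 
 * s4   s4  s4 
   s5   s5  s5 
(> = start, * = accepting)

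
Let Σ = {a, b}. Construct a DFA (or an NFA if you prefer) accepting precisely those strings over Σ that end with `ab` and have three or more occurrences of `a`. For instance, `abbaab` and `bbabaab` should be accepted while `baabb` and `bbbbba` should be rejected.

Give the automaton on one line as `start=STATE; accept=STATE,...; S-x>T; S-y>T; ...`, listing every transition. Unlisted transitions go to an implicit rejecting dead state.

start=s0; accept=s8,s10; s0-a>s1; s0-b>s0; s1-a>s2; s1-b>s3; s2-a>s4; s2-b>s5; s3-a>s2; s3-b>s6; s4-a>s7; s4-b>s8; s5-a>s4; s5-b>s9; s6-a>s2; s6-b>s6; s7-a>s7; s7-b>s10; s8-a>s7; s8-b>s11; s9-a>s4; s9-b>s9; s10-a>s7; s10-b>s12; s11-a>s7; s11-b>s11; s12-a>s7; s12-b>s12

Build one automaton per condition and run them in lockstep. One (3 states) tracks how much of the suffix `ab` has currently been matched; the other (5 states) tracks the count of `a`s, saturating at 4. Each combined state is a pair, one component from each; accept when both components accept.
          a    b  
>  s0     s1   s0 
   s1     s2   s3 
   s2     s4   s5 
   s3     s2   s6 
   s4     s7   s8 
   s5     s4   s9 
   s6     s2   s6 
   s7     s7  s10 
 * s8     s7  s11 
   s9     s4   s9 
 * s10    s7  s12 
   s11    s7  s11 
   s12    s7  s12 
(> = start, * = accepting)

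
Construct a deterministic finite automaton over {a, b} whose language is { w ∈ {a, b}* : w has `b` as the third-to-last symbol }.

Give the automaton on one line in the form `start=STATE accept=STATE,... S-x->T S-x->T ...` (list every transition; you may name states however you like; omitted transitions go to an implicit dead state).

start=q0 accept=q11,q12,q13,q14 q0-a->q1 q0-b->q2 q1-a->q3 q1-b->q4 q2-a->q5 q2-b->q6 q3-a->q7 q3-b->q8 q4-a->q9 q4-b->q10 q5-a->q11 q5-b->q12 q6-a->q13 q6-b->q14 q7-a->q7 q7-b->q8 q8-a->q9 q8-b->q10 q9-a->q11 q9-b->q12 q10-a->q13 q10-b->q14 q11-a->q7 q11-b->q8 q12-a->q9 q12-b->q10 q13-a->q11 q13-b->q12 q14-a->q13 q14-b->q14

Because acceptance depends on a position counted from the end, the machine has to buffer the most recent 3 symbols. Make each state the string of the last up-to-3 symbols read; on input `x` shift the window left and append `x`. Accept when the buffered window has length 3 and begins with `b`.
15 states suffice.
          a    b  
>  q0     q1   q2 
   q1     q3   q4 
   q2     q5   q6 
   q3     q7   q8 
   q4     q9  q10 
   q5    q11  q12 
   q6    q13  q14 
   q7     q7   q8 
   q8     q9  q10 
   q9    q11  q12 
   q10   q13  q14 
 * q11    q7   q8 
 * q12    q9  q10 
 * q13   q11  q12 
 * q14   q13  q14 
(> = start, * = accepting)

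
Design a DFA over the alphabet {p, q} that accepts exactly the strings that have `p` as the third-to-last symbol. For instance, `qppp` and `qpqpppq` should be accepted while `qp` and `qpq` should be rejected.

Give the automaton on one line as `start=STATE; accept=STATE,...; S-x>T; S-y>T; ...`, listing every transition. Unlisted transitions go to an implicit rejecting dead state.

A DFA must remember the last 3 symbols (since which symbol is third-to-last isn't known until the input ends). Use one state per possible window of the last ≤3 symbols; accept from those whose window starts with `p`.
A 15-state machine:
          p    q  
>  s0     s1   s2 
   s1     s3   s4 
   s2     s5   s6 
   s3     s7   s8 
   s4     s9  s10 
   s5    s11  s12 
   s6    s13  s14 
 * s7     s7   s8 
 * s8     s9  s10 
 * s9    s11  s12 
 * s10   s13  s14 
   s11    s7   s8 
   s12    s9  s10 
   s13   s11  s12 
   s14   s13  s14 
(> = start, * = accepting)

start=s0; accept=s7,s8,s9,s10; s0-p>s1; s0-q>s2; s1-p>s3; s1-q>s4; s2-p>s5; s2-q>s6; s3-p>s7; s3-q>s8; s4-p>s9; s4-q>s10; s5-p>s11; s5-q>s12; s6-p>s13; s6-q>s14; s7-p>s7; s7-q>s8; s8-p>s9; s8-q>s10; s9-p>s11; s9-q>s12; s10-p>s13; s10-q>s14; s11-p>s7; s11-q>s8; s12-p>s9; s12-q>s10; s13-p>s11; s13-q>s12; s14-p>s13; s14-q>s14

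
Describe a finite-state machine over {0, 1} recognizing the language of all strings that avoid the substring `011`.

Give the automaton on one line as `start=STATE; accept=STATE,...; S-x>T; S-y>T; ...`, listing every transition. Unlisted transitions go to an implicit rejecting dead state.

start=S0; accept=S0,S1,S2; S0-0>S1; S0-1>S0; S1-0>S1; S1-1>S2; S2-0>S1; S2-1>S3; S3-0>S3; S3-1>S3

This is the complement of 'contains `011`'. Use the same substring-matching states — S0 through S3 holding how much of `011` has just been matched — but flip the accepting set: everything except the trap S3 accepts.
With 4 states:
        0   1  
>* S0   S1  S0 
 * S1   S1  S2 
 * S2   S1  S3 
   S3   S3  S3 
(> = start, * = accepting)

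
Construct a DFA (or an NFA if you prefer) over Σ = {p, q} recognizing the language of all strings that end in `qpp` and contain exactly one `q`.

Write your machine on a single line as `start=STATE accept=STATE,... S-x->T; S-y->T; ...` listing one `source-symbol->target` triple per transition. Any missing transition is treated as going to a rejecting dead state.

start=s0; accept=s4; s0-p->s0; s0-q->s1; s1-p->s2; s1-q->s3; s2-p->s4; s2-q->s3; s3-p->s3; s3-q->s3; s4-p->s3; s4-q->s3

Run two small machines in parallel and take their product. The first has 4 states tracking how much of the suffix `qpp` has currently been matched; the second has 3 states tracking the count of `q`s, saturating at 2. A product state is a pair (one from each), accepting exactly when both do. After merging equivalent states the machine shrinks.
5 states suffice.
        p   q  
>  s0   s0  s1 
   s1   s2  s3 
   s2   s4  s3 
   s3   s3  s3 
 * s4   s3  s3 
(> = start, * = accepting)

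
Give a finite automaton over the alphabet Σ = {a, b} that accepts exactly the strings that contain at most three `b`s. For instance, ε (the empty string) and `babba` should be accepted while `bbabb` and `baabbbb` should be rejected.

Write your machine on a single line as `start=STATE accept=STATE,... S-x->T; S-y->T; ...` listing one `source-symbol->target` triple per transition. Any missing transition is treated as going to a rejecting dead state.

Count `b`s, saturating at 4: states s0 through s3 mean 0 through 3 `b`s seen; s4 means more than 3. Each `b` increments (capped at s4); other symbols loop. Accept from {s0, s1, s2, s3}.
        a   b  
>* s0   s0  s1 
 * s1   s1  s2 
 * s2   s2  s3 
 * s3   s3  s4 
   s4   s4  s4 
(> = start, * = accepting)

start=s0; accept=s0,s1,s2,s3; s0-a->s0; s0-b->s1; s1-a->s1; s1-b->s2; s2-a->s2; s2-b->s3; s3-a->s3; s3-b->s4; s4-a->s4; s4-b->s4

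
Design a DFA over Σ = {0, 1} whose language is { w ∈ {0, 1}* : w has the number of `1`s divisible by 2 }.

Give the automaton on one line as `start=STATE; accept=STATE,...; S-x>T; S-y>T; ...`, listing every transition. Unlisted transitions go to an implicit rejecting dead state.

start=A; accept=A; A-0>A; A-1>B; B-0>B; B-1>A

Keep the running count of `1`s modulo 2: each `1` advances along the cycle A → B → A while other symbols loop. Accept at A.
       0  1 
>* A   A  B 
   B   B  A 
(> = start, * = accepting)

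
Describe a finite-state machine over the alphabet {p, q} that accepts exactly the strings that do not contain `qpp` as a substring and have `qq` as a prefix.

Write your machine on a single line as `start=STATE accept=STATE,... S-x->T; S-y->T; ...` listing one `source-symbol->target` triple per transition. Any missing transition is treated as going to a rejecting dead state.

start=s0; accept=s5,s7; s0-p->s1; s0-q->s2; s1-p->s1; s1-q->s3; s2-p->s4; s2-q->s5; s3-p->s4; s3-q->s3; s4-p->s6; s4-q->s3; s5-p->s7; s5-q->s5; s6-p->s6; s6-q->s6; s7-p->s8; s7-q->s5; s8-p->s8; s8-q->s8

Handle the two conditions separately and then intersect. The first has 4 states tracking partial matches of the forbidden pattern `qpp`; the second has 4 states tracking whether the input so far still matches the prefix `qq`. A product state is a pair (one from each), accepting exactly when both do.
9 states suffice.
        p   q  
>  s0   s1  s2 
   s1   s1  s3 
   s2   s4  s5 
   s3   s4  s3 
   s4   s6  s3 
 * s5   s7  s5 
   s6   s6  s6 
 * s7   s8  s5 
   s8   s8  s8 
(> = start, * = accepting)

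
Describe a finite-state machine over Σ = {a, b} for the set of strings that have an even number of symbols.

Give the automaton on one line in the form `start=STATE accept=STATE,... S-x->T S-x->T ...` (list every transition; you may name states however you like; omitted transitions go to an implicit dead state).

start=s0 accept=s0 s0-a->s1 s0-b->s1 s1-a->s0 s1-b->s0

Only the length mod 2 matters, so use a 2-cycle: from any state, every input symbol moves to the next state, wrapping s1 back to s0. Mark s0 accepting.
A 2-state machine:
        a   b  
>* s0   s1  s1 
   s1   s0  s0 
(> = start, * = accepting)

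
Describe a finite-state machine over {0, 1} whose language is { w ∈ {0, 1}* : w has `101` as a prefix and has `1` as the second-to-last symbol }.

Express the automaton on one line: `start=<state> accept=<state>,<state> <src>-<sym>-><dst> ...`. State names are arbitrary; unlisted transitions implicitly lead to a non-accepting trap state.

start=A accept=J,K A-0->B A-1->C B-0->D B-1->E C-0->F C-1->G D-0->D D-1->E E-0->H E-1->G F-0->D F-1->I G-0->H G-1->G H-0->D H-1->E I-0->J I-1->K J-0->L J-1->I K-0->J K-1->K L-0->L L-1->I

Build one automaton per condition and run them in lockstep. The first has 5 states tracking whether the input so far still matches the prefix `101`; the second has 7 states tracking the last 2 symbols read. A product state is a pair (one from each), accepting exactly when both do.
With 12 states:
       0  1 
>  A   B  C 
   B   D  E 
   C   F  G 
   D   D  E 
   E   H  G 
   F   D  I 
   G   H  G 
   H   D  E 
   I   J  K 
 * J   L  I 
 * K   J  K 
   L   L  I 
(> = start, * = accepting)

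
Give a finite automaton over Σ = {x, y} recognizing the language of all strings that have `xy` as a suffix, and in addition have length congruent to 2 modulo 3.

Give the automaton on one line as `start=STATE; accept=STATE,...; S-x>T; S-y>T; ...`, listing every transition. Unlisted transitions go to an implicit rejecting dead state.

Run two small machines in parallel and take their product. The first has 3 states tracking how much of the suffix `xy` has currently been matched; the second has 3 states tracking the input length modulo 3. A product state is a pair (one from each), accepting exactly when both do.
9 states suffice.
        x   y  
>  q0   q1  q2 
   q1   q3  q4 
   q2   q3  q5 
   q3   q6  q7 
 * q4   q6  q0 
   q5   q6  q0 
   q6   q1  q8 
   q7   q1  q2 
   q8   q3  q5 
(> = start, * = accepting)

start=q0; accept=q4; q0-x>q1; q0-y>q2; q1-x>q3; q1-y>q4; q2-x>q3; q2-y>q5; q3-x>q6; q3-y>q7; q4-x>q6; q4-y>q0; q5-x>q6; q5-y>q0; q6-x>q1; q6-y>q8; q7-x>q1; q7-y>q2; q8-x>q3; q8-y>q5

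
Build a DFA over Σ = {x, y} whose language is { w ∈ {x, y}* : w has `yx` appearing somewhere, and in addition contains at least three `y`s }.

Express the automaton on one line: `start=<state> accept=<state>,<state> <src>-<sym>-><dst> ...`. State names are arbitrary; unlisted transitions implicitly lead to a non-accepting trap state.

start=S0 accept=S6,S8 S0-x->S0 S0-y->S1 S1-x->S2 S1-y->S3 S2-x->S2 S2-y->S4 S3-x->S4 S3-y->S5 S4-x->S4 S4-y->S6 S5-x->S6 S5-y->S7 S6-x->S6 S6-y->S8 S7-x->S8 S7-y->S7 S8-x->S8 S8-y->S8

Run two small machines in parallel and take their product. The first has 3 states tracking whether and how much of `yx` has been seen; the second has 5 states tracking the count of `y`s, saturating at 4. A product state is a pair (one from each), accepting exactly when both do.
A 9-state machine:
        x   y  
>  S0   S0  S1 
   S1   S2  S3 
   S2   S2  S4 
   S3   S4  S5 
   S4   S4  S6 
   S5   S6  S7 
 * S6   S6  S8 
   S7   S8  S7 
 * S8   S8  S8 
(> = start, * = accepting)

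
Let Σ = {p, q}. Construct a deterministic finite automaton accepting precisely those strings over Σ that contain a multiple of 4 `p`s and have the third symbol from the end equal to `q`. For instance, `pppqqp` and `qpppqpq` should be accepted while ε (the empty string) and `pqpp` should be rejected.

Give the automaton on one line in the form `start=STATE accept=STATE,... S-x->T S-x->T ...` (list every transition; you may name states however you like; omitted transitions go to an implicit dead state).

Build one automaton per condition and run them in lockstep. The first has 4 states tracking the count of `p`s modulo 4; the second has 15 states tracking the last 3 symbols read. A product state is a pair (one from each), accepting exactly when both do. Equivalent product states are then merged.
15 states suffice.
       p  q 
>  A   B  C 
   B   D  B 
   C   B  E 
   D   F  G 
   E   B  H 
   F   A  I 
   G   J  G 
 * H   B  H 
   I   K  L 
   J   M  I 
   K   B  N 
   L   O  L 
 * M   B  C 
 * N   B  E 
 * O   B  N 
(> = start, * = accepting)

start=A accept=H,M,N,O A-p->B A-q->C B-p->D B-q->B C-p->B C-q->E D-p->F D-q->G E-p->B E-q->H F-p->A F-q->I G-p->J G-q->G H-p->B H-q->H I-p->K I-q->L J-p->M J-q->I K-p->B K-q->N L-p->O L-q->L M-p->B M-q->C N-p->B N-q->E O-p->B O-q->N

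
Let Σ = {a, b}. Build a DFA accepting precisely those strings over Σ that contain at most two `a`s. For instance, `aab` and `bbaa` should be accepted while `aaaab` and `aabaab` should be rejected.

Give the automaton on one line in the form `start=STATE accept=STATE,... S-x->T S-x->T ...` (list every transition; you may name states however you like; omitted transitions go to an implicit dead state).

start=q0 accept=q0,q1,q2 q0-a->q1 q0-b->q0 q1-a->q2 q1-b->q1 q2-a->q3 q2-b->q2 q3-a->q3 q3-b->q3

Count `a`s, saturating at 3: states q0 through q2 mean 0 through 2 `a`s seen; q3 means more than 2. Each `a` increments (capped at q3); other symbols loop. Accept from {q0, q1, q2}.
4 states suffice.
        a   b  
>* q0   q1  q0 
 * q1   q2  q1 
 * q2   q3  q2 
   q3   q3  q3 
(> = start, * = accepting)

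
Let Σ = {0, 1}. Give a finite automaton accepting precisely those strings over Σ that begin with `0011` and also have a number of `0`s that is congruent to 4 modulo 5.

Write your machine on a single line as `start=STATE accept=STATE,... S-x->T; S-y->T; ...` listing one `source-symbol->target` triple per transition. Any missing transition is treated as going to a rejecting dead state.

Build one automaton per condition and run them in lockstep. One (6 states) tracks whether the input so far still matches the prefix `0011`; the other (5 states) tracks the count of `0`s modulo 5. Each combined state is a pair, one component from each; accept when both components accept.
          0    1  
>  S0     S1   S2 
   S1     S3   S4 
   S2     S4   S2 
   S3     S5   S6 
   S4     S7   S4 
   S5     S8   S5 
   S6     S5   S9 
   S7     S5   S7 
   S8     S2   S8 
   S9    S10   S9 
   S10   S11  S10 
 * S11   S12  S11 
   S12   S13  S12 
   S13    S9  S13 
(> = start, * = accepting)

start=S0; accept=S11; S0-0->S1; S0-1->S2; S1-0->S3; S1-1->S4; S2-0->S4; S2-1->S2; S3-0->S5; S3-1->S6; S4-0->S7; S4-1->S4; S5-0->S8; S5-1->S5; S6-0->S5; S6-1->S9; S7-0->S5; S7-1->S7; S8-0->S2; S8-1->S8; S9-0->S10; S9-1->S9; S10-0->S11; S10-1->S10; S11-0->S12; S11-1->S11; S12-0->S13; S12-1->S12; S13-0->S9; S13-1->S13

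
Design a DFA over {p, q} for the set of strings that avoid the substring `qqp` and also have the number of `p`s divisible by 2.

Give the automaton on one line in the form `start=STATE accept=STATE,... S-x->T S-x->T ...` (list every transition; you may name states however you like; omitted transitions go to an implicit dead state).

Handle the two conditions separately and then intersect. The first has 4 states tracking partial matches of the forbidden pattern `qqp`; the second has 2 states tracking the count of `p`s modulo 2. A product state is a pair (one from each), accepting exactly when both do. Equivalent product states are then merged.
        p   q  
>* S0   S1  S2 
   S1   S0  S3 
 * S2   S1  S4 
   S3   S0  S5 
 * S4   S5  S4 
   S5   S5  S5 
(> = start, * = accepting)

start=S0 accept=S0,S2,S4 S0-p->S1 S0-q->S2 S1-p->S0 S1-q->S3 S2-p->S1 S2-q->S4 S3-p->S0 S3-q->S5 S4-p->S5 S4-q->S4 S5-p->S5 S5-q->S5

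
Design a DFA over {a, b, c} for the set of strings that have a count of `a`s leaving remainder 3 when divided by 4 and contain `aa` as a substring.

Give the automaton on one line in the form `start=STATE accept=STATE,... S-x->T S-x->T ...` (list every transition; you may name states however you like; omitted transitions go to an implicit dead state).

start=q0 accept=q4 q0-a->q1 q0-b->q0 q0-c->q0 q1-a->q2 q1-b->q3 q1-c->q3 q2-a->q4 q2-b->q2 q2-c->q2 q3-a->q5 q3-b->q3 q3-c->q3 q4-a->q6 q4-b->q4 q4-c->q4 q5-a->q4 q5-b->q7 q5-c->q7 q6-a->q8 q6-b->q6 q6-c->q6 q7-a->q9 q7-b->q7 q7-c->q7 q8-a->q2 q8-b->q8 q8-c->q8 q9-a->q6 q9-b->q10 q9-c->q10 q10-a->q11 q10-b->q10 q10-c->q10 q11-a->q8 q11-b->q0 q11-c->q0

Run two small machines in parallel and take their product. The first has 4 states tracking the count of `a`s modulo 4; the second has 3 states tracking whether and how much of `aa` has been seen. A product state is a pair (one from each), accepting exactly when both do.
With 12 states:
          a    b    c  
>  q0     q1   q0   q0 
   q1     q2   q3   q3 
   q2     q4   q2   q2 
   q3     q5   q3   q3 
 * q4     q6   q4   q4 
   q5     q4   q7   q7 
   q6     q8   q6   q6 
   q7     q9   q7   q7 
   q8     q2   q8   q8 
   q9     q6  q10  q10 
   q10   q11  q10  q10 
   q11    q8   q0   q0 
(> = start, * = accepting)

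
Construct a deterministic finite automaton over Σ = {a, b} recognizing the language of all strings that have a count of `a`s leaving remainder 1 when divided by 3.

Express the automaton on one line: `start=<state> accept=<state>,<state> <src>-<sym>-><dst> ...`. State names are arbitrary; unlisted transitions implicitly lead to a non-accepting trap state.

Keep the running count of `a`s modulo 3: each `a` advances along the cycle q0 → q1 → q2 → q0 while other symbols loop. Accept at q1.
        a   b  
>  q0   q1  q0 
 * q1   q2  q1 
   q2   q0  q2 
(> = start, * = accepting)

start=q0 accept=q1 q0-a->q1 q0-b->q0 q1-a->q2 q1-b->q1 q2-a->q0 q2-b->q2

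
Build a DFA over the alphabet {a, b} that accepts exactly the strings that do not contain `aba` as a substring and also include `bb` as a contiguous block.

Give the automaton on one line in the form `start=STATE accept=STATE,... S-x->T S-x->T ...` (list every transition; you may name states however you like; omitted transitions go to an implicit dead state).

Run two small machines in parallel and take their product. The first has 4 states tracking partial matches of the forbidden pattern `aba`; the second has 3 states tracking whether and how much of `bb` has been seen. A product state is a pair (one from each), accepting exactly when both do.
        a   b  
>  S0   S1  S2 
   S1   S1  S3 
   S2   S1  S4 
   S3   S5  S4 
 * S4   S6  S4 
   S5   S5  S7 
 * S6   S6  S8 
   S7   S5  S9 
 * S8   S9  S4 
   S9   S9  S9 
(> = start, * = accepting)

start=S0 accept=S4,S6,S8 S0-a->S1 S0-b->S2 S1-a->S1 S1-b->S3 S2-a->S1 S2-b->S4 S3-a->S5 S3-b->S4 S4-a->S6 S4-b->S4 S5-a->S5 S5-b->S7 S6-a->S6 S6-b->S8 S7-a->S5 S7-b->S9 S8-a->S9 S8-b->S4 S9-a->S9 S9-b->S9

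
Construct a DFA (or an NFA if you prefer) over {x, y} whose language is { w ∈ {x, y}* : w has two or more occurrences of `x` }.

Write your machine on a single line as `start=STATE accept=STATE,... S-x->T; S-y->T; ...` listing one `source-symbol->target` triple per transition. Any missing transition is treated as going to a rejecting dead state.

Only the number of `x`s matters, and only up to 3. Make a chain q0 → q1 → q2 → q3 advanced by each `x` (with q3 absorbing); every other symbol self-loops. The accepting set is {q2, q3}.
        x   y  
>  q0   q1  q0 
   q1   q2  q1 
 * q2   q3  q2 
 * q3   q3  q3 
(> = start, * = accepting)

start=q0; accept=q2,q3; q0-x->q1; q0-y->q0; q1-x->q2; q1-y->q1; q2-x->q3; q2-y->q2; q3-x->q3; q3-y->q3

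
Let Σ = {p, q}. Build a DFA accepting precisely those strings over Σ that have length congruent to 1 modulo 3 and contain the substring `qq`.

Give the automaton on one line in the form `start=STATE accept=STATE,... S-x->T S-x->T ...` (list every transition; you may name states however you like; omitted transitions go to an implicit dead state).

start=s0 accept=s8 s0-p->s1 s0-q->s2 s1-p->s3 s1-q->s4 s2-p->s3 s2-q->s5 s3-p->s0 s3-q->s6 s4-p->s0 s4-q->s7 s5-p->s7 s5-q->s7 s6-p->s1 s6-q->s8 s7-p->s8 s7-q->s8 s8-p->s5 s8-q->s5

Handle the two conditions separately and then intersect. The first has 3 states tracking the input length modulo 3; the second has 3 states tracking whether and how much of `qq` has been seen. A product state is a pair (one from each), accepting exactly when both do.
A 9-state machine:
        p   q  
>  s0   s1  s2 
   s1   s3  s4 
   s2   s3  s5 
   s3   s0  s6 
   s4   s0  s7 
   s5   s7  s7 
   s6   s1  s8 
   s7   s8  s8 
 * s8   s5  s5 
(> = start, * = accepting)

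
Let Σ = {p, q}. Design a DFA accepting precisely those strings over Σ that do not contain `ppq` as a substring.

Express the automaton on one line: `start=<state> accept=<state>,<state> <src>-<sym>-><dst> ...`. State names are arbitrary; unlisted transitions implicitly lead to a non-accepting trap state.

start=A accept=A,B,C A-p->B A-q->A B-p->C B-q->A C-p->C C-q->D D-p->D D-q->D

Track partial matches of the forbidden pattern `ppq`. State D is a dead state reached once `ppq` has occurred; every other state accepts. A means no part of `ppq` is currently matched.
4 states suffice.
       p  q 
>* A   B  A 
 * B   C  A 
 * C   C  D 
   D   D  D 
(> = start, * = accepting)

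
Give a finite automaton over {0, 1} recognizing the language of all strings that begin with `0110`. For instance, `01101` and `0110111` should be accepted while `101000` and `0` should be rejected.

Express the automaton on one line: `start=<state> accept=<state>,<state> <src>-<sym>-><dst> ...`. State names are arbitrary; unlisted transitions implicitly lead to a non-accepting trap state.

Walk along `0110` while the input agrees: from s0 take `0` to s1, and so on. Any deviation drops to the rejecting sink s5. Once s4 is reached the prefix is confirmed and every continuation is accepted.
6 states suffice.
        0   1  
>  s0   s1  s5 
   s1   s5  s2 
   s2   s5  s3 
   s3   s4  s5 
 * s4   s4  s4 
   s5   s5  s5 
(> = start, * = accepting)

start=s0 accept=s4 s0-0->s1 s0-1->s5 s1-0->s5 s1-1->s2 s2-0->s5 s2-1->s3 s3-0->s4 s3-1->s5 s4-0->s4 s4-1->s4 s5-0->s5 s5-1->s5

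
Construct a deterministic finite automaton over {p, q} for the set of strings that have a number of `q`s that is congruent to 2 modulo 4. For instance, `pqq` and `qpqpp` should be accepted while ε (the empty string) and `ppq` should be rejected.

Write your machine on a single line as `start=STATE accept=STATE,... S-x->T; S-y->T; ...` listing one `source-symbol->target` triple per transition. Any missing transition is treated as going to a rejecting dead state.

start=A; accept=C; A-p->A; A-q->B; B-p->B; B-q->C; C-p->C; C-q->D; D-p->D; D-q->A

Keep the running count of `q`s modulo 4: each `q` advances along the cycle A → B → C → D → A while other symbols loop. Accept at C.
With 4 states:
       p  q 
>  A   A  B 
   B   B  C 
 * C   C  D 
   D   D  A 
(> = start, * = accepting)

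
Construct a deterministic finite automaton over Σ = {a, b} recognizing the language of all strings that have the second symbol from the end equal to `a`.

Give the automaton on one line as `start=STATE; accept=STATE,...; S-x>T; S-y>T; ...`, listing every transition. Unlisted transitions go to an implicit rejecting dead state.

start=s0; accept=s3,s4; s0-a>s1; s0-b>s2; s1-a>s3; s1-b>s4; s2-a>s5; s2-b>s6; s3-a>s3; s3-b>s4; s4-a>s5; s4-b>s6; s5-a>s3; s5-b>s4; s6-a>s5; s6-b>s6

A DFA must remember the last 2 symbols (since which symbol is second-to-last isn't known until the input ends). Use one state per possible window of the last ≤2 symbols; accept from those whose window starts with `a`.
A 7-state machine:
        a   b  
>  s0   s1  s2 
   s1   s3  s4 
   s2   s5  s6 
 * s3   s3  s4 
 * s4   s5  s6 
   s5   s3  s4 
   s6   s5  s6 
(> = start, * = accepting)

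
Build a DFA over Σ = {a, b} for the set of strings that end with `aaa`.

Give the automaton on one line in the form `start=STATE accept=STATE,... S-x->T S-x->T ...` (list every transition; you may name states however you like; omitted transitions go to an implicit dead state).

start=s0 accept=s3 s0-a->s1 s0-b->s0 s1-a->s2 s1-b->s0 s2-a->s3 s2-b->s0 s3-a->s3 s3-b->s0

Let each state record the length of the longest suffix of the input read so far that is also a prefix of `aaa`. s1 means the last symbol is `a`; s2 means the last 2 symbols are `aa`; s3 means the last 3 symbols are `aaa`. Accept only at s3, where the string currently ends in `aaa`.
A 4-state machine:
        a   b  
>  s0   s1  s0 
   s1   s2  s0 
   s2   s3  s0 
 * s3   s3  s0 
(> = start, * = accepting)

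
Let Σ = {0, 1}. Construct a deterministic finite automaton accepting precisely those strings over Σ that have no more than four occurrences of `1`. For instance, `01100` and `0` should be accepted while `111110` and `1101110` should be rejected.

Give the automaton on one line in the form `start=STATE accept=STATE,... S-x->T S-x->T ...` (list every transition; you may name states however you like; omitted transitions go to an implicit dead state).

Count `1`s, saturating at 5: states A through E mean 0 through 4 `1`s seen; F means more than 4. Each `1` increments (capped at F); other symbols loop. Accept from {A, B, C, D, E}.
With 6 states:
       0  1 
>* A   A  B 
 * B   B  C 
 * C   C  D 
 * D   D  E 
 * E   E  F 
   F   F  F 
(> = start, * = accepting)

start=A accept=A,B,C,D,E A-0->A A-1->B B-0->B B-1->C C-0->C C-1->D D-0->D D-1->E E-0->E E-1->F F-0->F F-1->F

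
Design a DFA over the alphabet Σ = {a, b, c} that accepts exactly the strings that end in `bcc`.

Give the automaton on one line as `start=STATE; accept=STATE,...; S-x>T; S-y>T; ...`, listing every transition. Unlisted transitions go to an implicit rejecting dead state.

Remember how much of `bcc` the current input suffix matches. State q0 means no match yet; q1 means the last symbol is `b`; q2 means the last 2 symbols are `bc`; q3 means the last 3 symbols are `bcc`. Only q3 accepts. On a mismatch, fall back to the longest proper suffix that is still a prefix of `bcc`.
        a   b   c  
>  q0   q0  q1  q0 
   q1   q0  q1  q2 
   q2   q0  q1  q3 
 * q3   q0  q1  q0 
(> = start, * = accepting)

start=q0; accept=q3; q0-a>q0; q0-b>q1; q0-c>q0; q1-a>q0; q1-b>q1; q1-c>q2; q2-a>q0; q2-b>q1; q2-c>q3; q3-a>q0; q3-b>q1; q3-c>q0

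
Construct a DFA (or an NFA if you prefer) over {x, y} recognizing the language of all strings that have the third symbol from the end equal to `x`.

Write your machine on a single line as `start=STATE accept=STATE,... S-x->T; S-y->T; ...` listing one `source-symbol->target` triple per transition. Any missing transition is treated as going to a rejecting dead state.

start=s0; accept=s7,s8,s9,s10; s0-x->s1; s0-y->s2; s1-x->s3; s1-y->s4; s2-x->s5; s2-y->s6; s3-x->s7; s3-y->s8; s4-x->s9; s4-y->s10; s5-x->s11; s5-y->s12; s6-x->s13; s6-y->s14; s7-x->s7; s7-y->s8; s8-x->s9; s8-y->s10; s9-x->s11; s9-y->s12; s10-x->s13; s10-y->s14; s11-x->s7; s11-y->s8; s12-x->s9; s12-y->s10; s13-x->s11; s13-y->s12; s14-x->s13; s14-y->s14

Because acceptance depends on a position counted from the end, the machine has to buffer the most recent 3 symbols. Make each state the string of the last up-to-3 symbols read; on input `x` shift the window left and append `x`. Accept when the buffered window has length 3 and begins with `x`.
          x    y  
>  s0     s1   s2 
   s1     s3   s4 
   s2     s5   s6 
   s3     s7   s8 
   s4     s9  s10 
   s5    s11  s12 
   s6    s13  s14 
 * s7     s7   s8 
 * s8     s9  s10 
 * s9    s11  s12 
 * s10   s13  s14 
   s11    s7   s8 
   s12    s9  s10 
   s13   s11  s12 
   s14   s13  s14 
(> = start, * = accepting)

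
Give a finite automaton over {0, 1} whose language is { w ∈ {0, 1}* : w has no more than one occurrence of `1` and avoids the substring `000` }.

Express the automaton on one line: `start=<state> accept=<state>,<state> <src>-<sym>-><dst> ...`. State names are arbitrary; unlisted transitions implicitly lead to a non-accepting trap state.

start=s0 accept=s0,s1,s2,s3,s4,s6 s0-0->s1 s0-1->s2 s1-0->s3 s1-1->s2 s2-0->s4 s2-1->s5 s3-0->s5 s3-1->s2 s4-0->s6 s4-1->s5 s5-0->s5 s5-1->s5 s6-0->s5 s6-1->s5

Run two small machines in parallel and take their product. The first has 3 states tracking the count of `1`s, saturating at 2; the second has 4 states tracking partial matches of the forbidden pattern `000`. A product state is a pair (one from each), accepting exactly when both do. After merging equivalent states the machine shrinks.
With 7 states:
        0   1  
>* s0   s1  s2 
 * s1   s3  s2 
 * s2   s4  s5 
 * s3   s5  s2 
 * s4   s6  s5 
   s5   s5  s5 
 * s6   s5  s5 
(> = start, * = accepting)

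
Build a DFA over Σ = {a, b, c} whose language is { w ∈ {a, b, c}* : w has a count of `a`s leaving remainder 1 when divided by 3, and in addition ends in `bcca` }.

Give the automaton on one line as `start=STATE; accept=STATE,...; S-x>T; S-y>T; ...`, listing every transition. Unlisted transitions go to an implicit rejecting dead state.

start=q0; accept=q11; q0-a>q1; q0-b>q2; q0-c>q0; q1-a>q3; q1-b>q4; q1-c>q1; q2-a>q1; q2-b>q2; q2-c>q5; q3-a>q0; q3-b>q6; q3-c>q3; q4-a>q3; q4-b>q4; q4-c>q7; q5-a>q1; q5-b>q2; q5-c>q8; q6-a>q0; q6-b>q6; q6-c>q9; q7-a>q3; q7-b>q4; q7-c>q10; q8-a>q11; q8-b>q2; q8-c>q0; q9-a>q0; q9-b>q6; q9-c>q12; q10-a>q13; q10-b>q4; q10-c>q1; q11-a>q3; q11-b>q4; q11-c>q1; q12-a>q14; q12-b>q6; q12-c>q3; q13-a>q0; q13-b>q6; q13-c>q3; q14-a>q1; q14-b>q2; q14-c>q0

Build one automaton per condition and run them in lockstep. One (3 states) tracks the count of `a`s modulo 3; the other (5 states) tracks how much of the suffix `bcca` has currently been matched. Each combined state is a pair, one component from each; accept when both components accept.
A 15-state machine:
          a    b    c  
>  q0     q1   q2   q0 
   q1     q3   q4   q1 
   q2     q1   q2   q5 
   q3     q0   q6   q3 
   q4     q3   q4   q7 
   q5     q1   q2   q8 
   q6     q0   q6   q9 
   q7     q3   q4  q10 
   q8    q11   q2   q0 
   q9     q0   q6  q12 
   q10   q13   q4   q1 
 * q11    q3   q4   q1 
   q12   q14   q6   q3 
   q13    q0   q6   q3 
   q14    q1   q2   q0 
(> = start, * = accepting)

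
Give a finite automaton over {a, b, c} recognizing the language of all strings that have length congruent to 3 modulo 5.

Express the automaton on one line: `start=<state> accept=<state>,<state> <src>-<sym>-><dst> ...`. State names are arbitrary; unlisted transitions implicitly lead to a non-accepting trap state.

start=s0 accept=s3 s0-a->s1 s0-b->s1 s0-c->s1 s1-a->s2 s1-b->s2 s1-c->s2 s2-a->s3 s2-b->s3 s2-c->s3 s3-a->s4 s3-b->s4 s3-c->s4 s4-a->s0 s4-b->s0 s4-c->s0

Count input length modulo 5: every symbol advances one step around the cycle s0 → s1 → s2 → s3 → s4 → s0. Accept at s3.
A 5-state machine:
        a   b   c  
>  s0   s1  s1  s1 
   s1   s2  s2  s2 
   s2   s3  s3  s3 
 * s3   s4  s4  s4 
   s4   s0  s0  s0 
(> = start, * = accepting)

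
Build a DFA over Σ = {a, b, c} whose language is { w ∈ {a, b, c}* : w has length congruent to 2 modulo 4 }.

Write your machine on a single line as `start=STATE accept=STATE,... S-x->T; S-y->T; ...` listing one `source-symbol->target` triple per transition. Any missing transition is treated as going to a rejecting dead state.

start=s0; accept=s2; s0-a->s1; s0-b->s1; s0-c->s1; s1-a->s2; s1-b->s2; s1-c->s2; s2-a->s3; s2-b->s3; s2-c->s3; s3-a->s0; s3-b->s0; s3-c->s0

Only the length mod 4 matters, so use a 4-cycle: from any state, every input symbol moves to the next state, wrapping s3 back to s0. Mark s2 accepting.
4 states suffice.
        a   b   c  
>  s0   s1  s1  s1 
   s1   s2  s2  s2 
 * s2   s3  s3  s3 
   s3   s0  s0  s0 
(> = start, * = accepting)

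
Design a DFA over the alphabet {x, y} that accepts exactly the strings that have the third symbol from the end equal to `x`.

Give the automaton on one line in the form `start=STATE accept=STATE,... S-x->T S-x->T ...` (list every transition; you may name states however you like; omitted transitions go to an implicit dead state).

A DFA must remember the last 3 symbols (since which symbol is third-to-last isn't known until the input ends). Use one state per possible window of the last ≤3 symbols; accept from those whose window starts with `x`.
15 states suffice.
          x    y  
>  q0     q1   q2 
   q1     q3   q4 
   q2     q5   q6 
   q3     q7   q8 
   q4     q9  q10 
   q5    q11  q12 
   q6    q13  q14 
 * q7     q7   q8 
 * q8     q9  q10 
 * q9    q11  q12 
 * q10   q13  q14 
   q11    q7   q8 
   q12    q9  q10 
   q13   q11  q12 
   q14   q13  q14 
(> = start, * = accepting)

start=q0 accept=q7,q8,q9,q10 q0-x->q1 q0-y->q2 q1-x->q3 q1-y->q4 q2-x->q5 q2-y->q6 q3-x->q7 q3-y->q8 q4-x->q9 q4-y->q10 q5-x->q11 q5-y->q12 q6-x->q13 q6-y->q14 q7-x->q7 q7-y->q8 q8-x->q9 q8-y->q10 q9-x->q11 q9-y->q12 q10-x->q13 q10-y->q14 q11-x->q7 q11-y->q8 q12-x->q9 q12-y->q10 q13-x->q11 q13-y->q12 q14-x->q13 q14-y->q14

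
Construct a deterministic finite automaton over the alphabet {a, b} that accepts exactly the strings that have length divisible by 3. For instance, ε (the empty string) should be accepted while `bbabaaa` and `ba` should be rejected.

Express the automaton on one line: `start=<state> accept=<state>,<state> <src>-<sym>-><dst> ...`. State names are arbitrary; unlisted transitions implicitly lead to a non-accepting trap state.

Count input length modulo 3: every symbol advances one step around the cycle q0 → q1 → q2 → q0. Accept at q0.
A 3-state machine:
        a   b  
>* q0   q1  q1 
   q1   q2  q2 
   q2   q0  q0 
(> = start, * = accepting)

start=q0 accept=q0 q0-a->q1 q0-b->q1 q1-a->q2 q1-b->q2 q2-a->q0 q2-b->q0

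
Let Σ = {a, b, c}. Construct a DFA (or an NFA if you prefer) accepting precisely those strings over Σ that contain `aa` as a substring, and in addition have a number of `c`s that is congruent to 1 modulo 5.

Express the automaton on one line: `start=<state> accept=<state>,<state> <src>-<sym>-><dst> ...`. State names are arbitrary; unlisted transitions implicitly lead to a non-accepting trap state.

start=S0 accept=S6 S0-a->S1 S0-b->S0 S0-c->S2 S1-a->S3 S1-b->S0 S1-c->S2 S2-a->S4 S2-b->S2 S2-c->S5 S3-a->S3 S3-b->S3 S3-c->S6 S4-a->S6 S4-b->S2 S4-c->S5 S5-a->S7 S5-b->S5 S5-c->S8 S6-a->S6 S6-b->S6 S6-c->S9 S7-a->S9 S7-b->S5 S7-c->S8 S8-a->S10 S8-b->S8 S8-c->S11 S9-a->S9 S9-b->S9 S9-c->S12 S10-a->S12 S10-b->S8 S10-c->S11 S11-a->S13 S11-b->S11 S11-c->S0 S12-a->S12 S12-b->S12 S12-c->S14 S13-a->S14 S13-b->S11 S13-c->S0 S14-a->S14 S14-b->S14 S14-c->S3

Handle the two conditions separately and then intersect. One (3 states) tracks whether and how much of `aa` has been seen; the other (5 states) tracks the count of `c`s modulo 5. Each combined state is a pair, one component from each; accept when both components accept.
15 states suffice.
          a    b    c  
>  S0     S1   S0   S2 
   S1     S3   S0   S2 
   S2     S4   S2   S5 
   S3     S3   S3   S6 
   S4     S6   S2   S5 
   S5     S7   S5   S8 
 * S6     S6   S6   S9 
   S7     S9   S5   S8 
   S8    S10   S8  S11 
   S9     S9   S9  S12 
   S10   S12   S8  S11 
   S11   S13  S11   S0 
   S12   S12  S12  S14 
   S13   S14  S11   S0 
   S14   S14  S14   S3 
(> = start, * = accepting)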